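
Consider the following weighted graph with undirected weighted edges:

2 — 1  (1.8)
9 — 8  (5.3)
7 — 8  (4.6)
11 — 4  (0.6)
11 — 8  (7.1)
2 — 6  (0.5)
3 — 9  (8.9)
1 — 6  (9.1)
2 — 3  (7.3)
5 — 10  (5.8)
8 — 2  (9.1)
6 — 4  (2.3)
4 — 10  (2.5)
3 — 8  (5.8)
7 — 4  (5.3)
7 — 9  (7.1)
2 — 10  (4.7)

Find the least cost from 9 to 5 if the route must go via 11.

21.3

Shortest 9→11: 9–8–11 = 12.4
Shortest 11→5: 11–4–10–5 = 8.9
Total via 11: 12.4 + 8.9 = 21.3.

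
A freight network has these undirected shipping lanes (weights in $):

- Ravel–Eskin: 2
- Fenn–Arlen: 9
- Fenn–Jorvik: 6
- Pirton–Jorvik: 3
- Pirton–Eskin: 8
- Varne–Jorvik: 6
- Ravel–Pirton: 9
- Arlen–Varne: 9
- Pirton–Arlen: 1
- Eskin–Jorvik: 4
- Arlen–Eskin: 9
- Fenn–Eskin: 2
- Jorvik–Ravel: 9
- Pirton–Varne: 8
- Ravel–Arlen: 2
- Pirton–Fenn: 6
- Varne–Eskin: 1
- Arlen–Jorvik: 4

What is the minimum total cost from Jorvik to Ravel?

$6

Enumerating some paths:
Jorvik → Varne → Eskin → Ravel: 6+1+2 = 9
Jorvik → Ravel: 9 = 9
Jorvik → Eskin → Ravel: 4+2 = 6
Cheapest is Jorvik → Eskin → Ravel at $6.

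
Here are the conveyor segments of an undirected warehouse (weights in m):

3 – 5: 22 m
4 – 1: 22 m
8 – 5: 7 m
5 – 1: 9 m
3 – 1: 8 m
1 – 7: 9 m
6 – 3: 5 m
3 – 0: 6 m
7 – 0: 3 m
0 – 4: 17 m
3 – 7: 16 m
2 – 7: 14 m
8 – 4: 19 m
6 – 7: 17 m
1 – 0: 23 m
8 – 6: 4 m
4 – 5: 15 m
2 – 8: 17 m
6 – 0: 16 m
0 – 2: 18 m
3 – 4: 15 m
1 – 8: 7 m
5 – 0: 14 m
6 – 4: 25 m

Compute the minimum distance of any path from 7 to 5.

17 m

Compare a few routes:
7 → 1 → 5: 9+9 = 18
7 → 0 → 5: 3+14 = 17
Cheapest is 7 → 0 → 5 at 17 m.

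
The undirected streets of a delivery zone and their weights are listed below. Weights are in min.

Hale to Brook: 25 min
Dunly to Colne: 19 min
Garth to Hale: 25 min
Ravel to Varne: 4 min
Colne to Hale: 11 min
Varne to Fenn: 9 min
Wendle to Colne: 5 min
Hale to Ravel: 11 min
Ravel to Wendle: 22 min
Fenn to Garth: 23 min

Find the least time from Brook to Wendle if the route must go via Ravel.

58 min

Best Brook to Ravel: Brook → Hale → Ravel costing 36
Shortest Ravel→Wendle: Ravel → Wendle = 22
Total via Ravel: 36 + 22 = 58 min.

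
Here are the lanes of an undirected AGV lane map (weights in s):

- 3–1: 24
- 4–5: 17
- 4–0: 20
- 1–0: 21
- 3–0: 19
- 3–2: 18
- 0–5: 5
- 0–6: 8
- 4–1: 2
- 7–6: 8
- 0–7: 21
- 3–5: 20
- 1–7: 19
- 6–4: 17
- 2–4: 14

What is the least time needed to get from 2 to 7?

35 s

Candidate routes:
2 → 4 → 6 → 7: 14+17+8 = 39
2 → 4 → 1 → 7: 14+2+19 = 35
2 → 4 → 0 → 6 → 7: 14+20+8+8 = 50
Cheapest is 2 → 4 → 1 → 7 at 35 s.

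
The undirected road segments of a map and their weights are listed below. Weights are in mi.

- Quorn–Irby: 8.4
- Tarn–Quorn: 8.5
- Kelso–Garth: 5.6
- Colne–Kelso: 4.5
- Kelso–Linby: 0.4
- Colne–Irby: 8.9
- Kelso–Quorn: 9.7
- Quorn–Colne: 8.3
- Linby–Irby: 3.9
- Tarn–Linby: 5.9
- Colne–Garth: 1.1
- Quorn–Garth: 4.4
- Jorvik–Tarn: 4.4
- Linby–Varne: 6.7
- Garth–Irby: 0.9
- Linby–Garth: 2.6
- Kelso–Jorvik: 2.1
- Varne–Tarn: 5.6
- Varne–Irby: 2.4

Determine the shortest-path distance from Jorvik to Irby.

6 mi

Compare a few routes:
Jorvik - Kelso - Garth - Irby: 2.1+5.6+0.9 = 8.6
Jorvik - Kelso - Linby - Irby: 2.1+0.4+3.9 = 6.4
Jorvik - Kelso - Colne - Garth - Irby: 2.1+4.5+1.1+0.9 = 8.6
Jorvik - Kelso - Linby - Garth - Irby: 2.1+0.4+2.6+0.9 = 6
The minimum is 6 mi via Jorvik - Kelso - Linby - Garth - Irby.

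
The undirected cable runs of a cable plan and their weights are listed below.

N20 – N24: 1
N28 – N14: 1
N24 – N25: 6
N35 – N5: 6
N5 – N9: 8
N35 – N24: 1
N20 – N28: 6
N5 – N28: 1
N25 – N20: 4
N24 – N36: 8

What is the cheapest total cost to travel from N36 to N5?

15

Compare a few routes:
N36–N24–N35–N5: 8+1+6 = 15
N36–N24–N20–N28–N5: 8+1+6+1 = 16
Cheapest is N36–N24–N35–N5 at 15.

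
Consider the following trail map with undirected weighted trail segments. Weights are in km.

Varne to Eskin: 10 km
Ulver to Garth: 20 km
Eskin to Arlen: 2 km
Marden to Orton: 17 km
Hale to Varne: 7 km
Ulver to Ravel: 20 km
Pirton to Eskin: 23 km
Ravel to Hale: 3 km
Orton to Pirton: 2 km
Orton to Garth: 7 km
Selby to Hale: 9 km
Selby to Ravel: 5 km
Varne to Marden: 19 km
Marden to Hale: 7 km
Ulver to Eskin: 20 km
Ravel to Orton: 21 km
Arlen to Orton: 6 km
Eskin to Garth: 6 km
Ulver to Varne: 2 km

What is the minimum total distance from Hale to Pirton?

26 km

Settle nodes by increasing distance from Hale:
Hale: 0
Ravel: 3  (via Hale)
Varne: 7  (via Hale)
Marden: 7  (via Hale)
Selby: 8  (via Ravel)
Ulver: 9  (via Varne)
Eskin: 17  (via Varne)
Arlen: 19  (via Eskin)
Garth: 23  (via Eskin)
Orton: 24  (via Ravel)
Pirton: 26  (via Orton)
Shortest route: Hale–Ravel–Orton–Pirton = 26 km.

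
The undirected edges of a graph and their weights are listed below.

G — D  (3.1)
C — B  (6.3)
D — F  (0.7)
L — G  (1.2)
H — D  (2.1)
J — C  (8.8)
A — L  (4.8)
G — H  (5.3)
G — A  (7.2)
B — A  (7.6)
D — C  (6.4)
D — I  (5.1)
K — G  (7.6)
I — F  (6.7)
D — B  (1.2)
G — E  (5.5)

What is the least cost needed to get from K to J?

Running Dijkstra from K:
K: 0
G: 7.6  (via K)
L: 8.8  (via G)
D: 10.7  (via G)
F: 11.4  (via D)
B: 11.9  (via D)
H: 12.8  (via D)
E: 13.1  (via G)
A: 13.6  (via L)
I: 15.8  (via D)
C: 17.1  (via D)
J: 25.9  (via C)
Shortest route: K–G–D–C–J = 25.9.

25.9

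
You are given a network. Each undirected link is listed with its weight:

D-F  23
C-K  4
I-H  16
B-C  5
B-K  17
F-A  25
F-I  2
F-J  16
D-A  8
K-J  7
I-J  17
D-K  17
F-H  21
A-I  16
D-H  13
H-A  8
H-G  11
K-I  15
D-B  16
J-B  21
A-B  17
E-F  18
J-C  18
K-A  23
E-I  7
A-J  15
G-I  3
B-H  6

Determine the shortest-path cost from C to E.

Shortest distances from C:
C: 0
K: 4  (via C)
B: 5  (via C)
H: 11  (via B)
J: 11  (via K)
A: 19  (via H)
I: 19  (via K)
D: 21  (via K)
F: 21  (via I)
G: 22  (via H)
E: 26  (via I)
Shortest route: C–K–I–E = 26.

26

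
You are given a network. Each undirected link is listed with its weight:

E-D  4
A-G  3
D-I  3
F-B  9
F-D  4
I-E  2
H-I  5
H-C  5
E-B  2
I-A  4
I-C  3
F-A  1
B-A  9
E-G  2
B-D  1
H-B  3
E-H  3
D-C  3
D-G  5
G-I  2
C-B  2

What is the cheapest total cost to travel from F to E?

Candidate routes:
F → A → I → E: 1+4+2 = 7
F → D → B → E: 4+1+2 = 7
F → A → G → E: 1+3+2 = 6
Cheapest is F → A → G → E at 6.

6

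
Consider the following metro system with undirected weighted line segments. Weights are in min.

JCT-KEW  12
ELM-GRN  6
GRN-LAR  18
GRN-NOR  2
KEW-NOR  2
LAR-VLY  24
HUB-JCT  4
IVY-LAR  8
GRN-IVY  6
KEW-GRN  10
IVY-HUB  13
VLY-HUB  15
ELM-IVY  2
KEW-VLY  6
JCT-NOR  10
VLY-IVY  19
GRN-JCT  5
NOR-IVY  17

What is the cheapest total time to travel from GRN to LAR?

Enumerating some paths:
GRN → IVY → LAR: 6+8 = 14
GRN → LAR: 18 = 18
GRN → ELM → IVY → LAR: 6+2+8 = 16
GRN → NOR → IVY → LAR: 2+17+8 = 27
Cheapest is GRN → IVY → LAR at 14 min.

14 min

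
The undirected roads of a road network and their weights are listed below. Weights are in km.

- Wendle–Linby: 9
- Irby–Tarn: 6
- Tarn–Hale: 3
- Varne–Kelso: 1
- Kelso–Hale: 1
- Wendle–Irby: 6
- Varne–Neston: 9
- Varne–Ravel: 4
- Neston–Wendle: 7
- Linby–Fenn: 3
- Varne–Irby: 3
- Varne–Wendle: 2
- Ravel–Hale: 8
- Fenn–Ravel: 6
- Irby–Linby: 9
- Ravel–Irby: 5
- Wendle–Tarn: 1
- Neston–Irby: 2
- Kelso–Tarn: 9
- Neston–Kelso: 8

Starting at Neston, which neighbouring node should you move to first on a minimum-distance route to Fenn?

Compare a few routes:
Neston - Irby - Varne - Ravel - Fenn: 2+3+4+6 = 15
Neston - Irby - Linby - Fenn: 2+9+3 = 14
Neston - Irby - Ravel - Fenn: 2+5+6 = 13
The minimum is 13 km via Neston - Irby - Ravel - Fenn.
So from Neston the first move is to Irby.

Irby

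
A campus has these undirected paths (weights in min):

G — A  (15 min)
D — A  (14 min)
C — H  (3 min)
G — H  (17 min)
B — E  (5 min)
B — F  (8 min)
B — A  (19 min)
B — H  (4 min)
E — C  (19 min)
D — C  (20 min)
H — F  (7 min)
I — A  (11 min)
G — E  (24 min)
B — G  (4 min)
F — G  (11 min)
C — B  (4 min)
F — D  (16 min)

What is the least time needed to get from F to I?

37 min

Enumerating some paths:
F - H - B - G - A - I: 7+4+4+15+11 = 41
F - B - A - I: 8+19+11 = 38
F - G - A - I: 11+15+11 = 37
F - B - G - A - I: 8+4+15+11 = 38
The minimum is 37 min via F - G - A - I.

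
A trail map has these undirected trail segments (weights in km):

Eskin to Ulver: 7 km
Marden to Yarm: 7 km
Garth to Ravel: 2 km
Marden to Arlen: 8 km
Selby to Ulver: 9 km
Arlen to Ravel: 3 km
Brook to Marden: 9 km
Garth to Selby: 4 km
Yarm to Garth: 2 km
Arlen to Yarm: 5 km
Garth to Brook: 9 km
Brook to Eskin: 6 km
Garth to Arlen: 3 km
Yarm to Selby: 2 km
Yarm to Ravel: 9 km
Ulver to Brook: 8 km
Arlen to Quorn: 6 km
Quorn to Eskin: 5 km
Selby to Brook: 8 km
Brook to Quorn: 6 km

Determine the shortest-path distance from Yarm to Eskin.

16 km

Enumerating some paths:
Yarm - Selby - Brook - Eskin: 2+8+6 = 16
Yarm - Garth - Brook - Eskin: 2+9+6 = 17
Cheapest is Yarm - Selby - Brook - Eskin at 16 km.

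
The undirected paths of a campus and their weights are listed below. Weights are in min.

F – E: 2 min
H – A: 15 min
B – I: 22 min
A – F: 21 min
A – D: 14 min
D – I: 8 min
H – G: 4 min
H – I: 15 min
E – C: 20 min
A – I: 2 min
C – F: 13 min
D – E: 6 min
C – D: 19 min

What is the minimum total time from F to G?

35 min

Candidate routes:
F - E - D - I - A - H - G: 2+6+8+2+15+4 = 37
F - A - H - G: 21+15+4 = 40
F - E - D - I - H - G: 2+6+8+15+4 = 35
Cheapest is F - E - D - I - H - G at 35 min.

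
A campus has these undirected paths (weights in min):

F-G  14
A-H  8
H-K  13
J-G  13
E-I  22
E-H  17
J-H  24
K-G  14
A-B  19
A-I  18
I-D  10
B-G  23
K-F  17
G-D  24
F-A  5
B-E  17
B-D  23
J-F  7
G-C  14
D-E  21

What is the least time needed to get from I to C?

Settle nodes by increasing distance from I:
I: 0
D: 10  (via I)
A: 18  (via I)
E: 22  (via I)
F: 23  (via A)
H: 26  (via A)
J: 30  (via F)
B: 33  (via D)
G: 34  (via D)
K: 39  (via H)
C: 48  (via G)
Shortest route: I → D → G → C = 48 min.

48 min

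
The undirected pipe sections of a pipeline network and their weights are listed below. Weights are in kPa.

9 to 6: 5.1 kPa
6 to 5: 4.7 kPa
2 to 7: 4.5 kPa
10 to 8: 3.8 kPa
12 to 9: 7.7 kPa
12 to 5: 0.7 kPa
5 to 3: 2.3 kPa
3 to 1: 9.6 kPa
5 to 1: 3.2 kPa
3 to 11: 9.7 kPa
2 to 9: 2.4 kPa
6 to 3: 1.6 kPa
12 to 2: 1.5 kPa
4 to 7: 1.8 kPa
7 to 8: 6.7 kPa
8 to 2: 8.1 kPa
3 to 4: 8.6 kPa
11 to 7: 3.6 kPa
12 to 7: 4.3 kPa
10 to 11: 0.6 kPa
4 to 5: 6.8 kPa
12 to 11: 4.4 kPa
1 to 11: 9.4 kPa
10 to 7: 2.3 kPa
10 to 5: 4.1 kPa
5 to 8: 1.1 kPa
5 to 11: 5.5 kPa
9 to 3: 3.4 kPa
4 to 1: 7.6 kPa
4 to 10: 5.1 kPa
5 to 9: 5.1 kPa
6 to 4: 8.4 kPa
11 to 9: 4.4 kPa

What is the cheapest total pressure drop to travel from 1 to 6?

7.1 kPa

Candidate routes:
1 - 5 - 3 - 6: 3.2+2.3+1.6 = 7.1
1 - 3 - 6: 9.6+1.6 = 11.2
1 - 5 - 6: 3.2+4.7 = 7.9
Cheapest is 1 - 5 - 3 - 6 at 7.1 kPa.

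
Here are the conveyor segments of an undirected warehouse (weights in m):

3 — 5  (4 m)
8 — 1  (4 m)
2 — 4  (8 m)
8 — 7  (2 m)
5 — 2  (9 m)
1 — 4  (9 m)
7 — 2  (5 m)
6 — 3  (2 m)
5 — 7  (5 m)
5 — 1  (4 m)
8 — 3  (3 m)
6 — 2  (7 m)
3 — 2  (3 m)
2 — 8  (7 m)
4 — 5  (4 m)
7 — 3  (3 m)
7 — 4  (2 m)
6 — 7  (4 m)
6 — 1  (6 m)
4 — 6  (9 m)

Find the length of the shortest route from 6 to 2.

5 m

Compare a few routes:
6 - 7 - 2: 4+5 = 9
6 - 3 - 7 - 2: 2+3+5 = 10
6 - 2: 7 = 7
6 - 3 - 2: 2+3 = 5
Cheapest is 6 - 3 - 2 at 5 m.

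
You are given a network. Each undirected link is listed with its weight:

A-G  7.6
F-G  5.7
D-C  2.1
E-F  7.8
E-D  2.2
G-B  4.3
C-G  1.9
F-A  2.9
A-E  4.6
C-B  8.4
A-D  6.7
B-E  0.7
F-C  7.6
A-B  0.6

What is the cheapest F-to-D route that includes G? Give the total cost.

9.7

Shortest F→G: F → G = 5.7
Best G to D: G → C → D costing 4
Total via G: 5.7 + 4 = 9.7.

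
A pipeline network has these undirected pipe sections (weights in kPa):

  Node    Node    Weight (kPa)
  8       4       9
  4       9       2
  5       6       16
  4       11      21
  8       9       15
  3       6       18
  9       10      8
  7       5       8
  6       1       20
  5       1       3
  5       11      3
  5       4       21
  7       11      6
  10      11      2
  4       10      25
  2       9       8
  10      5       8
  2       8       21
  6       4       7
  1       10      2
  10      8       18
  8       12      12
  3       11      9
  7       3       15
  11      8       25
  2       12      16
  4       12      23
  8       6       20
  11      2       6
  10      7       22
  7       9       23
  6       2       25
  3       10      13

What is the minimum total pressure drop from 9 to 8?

Compare a few routes:
9 - 4 - 8: 2+9 = 11
9 - 10 - 8: 8+18 = 26
9 - 8: 15 = 15
Cheapest is 9 - 4 - 8 at 11 kPa.

11 kPa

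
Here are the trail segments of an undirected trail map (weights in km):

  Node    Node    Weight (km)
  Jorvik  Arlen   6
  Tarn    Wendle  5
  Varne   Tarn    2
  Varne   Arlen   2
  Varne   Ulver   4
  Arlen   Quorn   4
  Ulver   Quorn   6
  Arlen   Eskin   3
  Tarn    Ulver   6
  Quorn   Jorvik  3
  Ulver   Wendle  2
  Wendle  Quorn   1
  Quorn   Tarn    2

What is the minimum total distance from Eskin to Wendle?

8 km

Settle nodes by increasing distance from Eskin:
Eskin: 0
Arlen: 3  (via Eskin)
Varne: 5  (via Arlen)
Tarn: 7  (via Varne)
Quorn: 7  (via Arlen)
Wendle: 8  (via Quorn)
Shortest route: Eskin–Arlen–Quorn–Wendle = 8 km.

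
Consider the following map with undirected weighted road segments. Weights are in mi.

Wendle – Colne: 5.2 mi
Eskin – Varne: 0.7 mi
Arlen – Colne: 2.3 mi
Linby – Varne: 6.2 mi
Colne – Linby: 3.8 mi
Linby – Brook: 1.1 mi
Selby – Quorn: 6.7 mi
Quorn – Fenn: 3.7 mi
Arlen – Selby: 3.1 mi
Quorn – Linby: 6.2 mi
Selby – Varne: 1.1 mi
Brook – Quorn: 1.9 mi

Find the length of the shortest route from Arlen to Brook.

7.2 mi

Settle nodes by increasing distance from Arlen:
Arlen: 0
Colne: 2.3  (via Arlen)
Selby: 3.1  (via Arlen)
Varne: 4.2  (via Selby)
Eskin: 4.9  (via Varne)
Linby: 6.1  (via Colne)
Brook: 7.2  (via Linby)
Shortest route: Arlen–Colne–Linby–Brook = 7.2 mi.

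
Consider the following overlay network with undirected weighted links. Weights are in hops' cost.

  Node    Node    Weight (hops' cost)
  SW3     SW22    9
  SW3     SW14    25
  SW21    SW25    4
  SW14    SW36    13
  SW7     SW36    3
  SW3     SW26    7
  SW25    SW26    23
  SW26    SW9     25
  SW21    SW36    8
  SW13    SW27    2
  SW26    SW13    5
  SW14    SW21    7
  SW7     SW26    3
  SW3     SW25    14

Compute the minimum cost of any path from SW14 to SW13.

Shortest distances from SW14:
SW14: 0
SW21: 7  (via SW14)
SW25: 11  (via SW21)
SW36: 13  (via SW14)
SW7: 16  (via SW36)
SW26: 19  (via SW7)
SW13: 24  (via SW26)
Shortest route: SW14 → SW36 → SW7 → SW26 → SW13 = 24 hops' cost.

24 hops' cost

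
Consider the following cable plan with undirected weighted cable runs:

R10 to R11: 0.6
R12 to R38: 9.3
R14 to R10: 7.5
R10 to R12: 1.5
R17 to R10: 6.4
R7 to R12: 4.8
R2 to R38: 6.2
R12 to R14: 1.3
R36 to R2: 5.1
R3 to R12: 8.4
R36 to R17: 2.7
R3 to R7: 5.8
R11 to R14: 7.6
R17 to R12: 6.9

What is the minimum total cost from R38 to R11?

11.4

Running Dijkstra from R38:
R38: 0
R2: 6.2  (via R38)
R12: 9.3  (via R38)
R14: 10.6  (via R12)
R10: 10.8  (via R12)
R36: 11.3  (via R2)
R11: 11.4  (via R10)
Shortest route: R38 → R12 → R10 → R11 = 11.4.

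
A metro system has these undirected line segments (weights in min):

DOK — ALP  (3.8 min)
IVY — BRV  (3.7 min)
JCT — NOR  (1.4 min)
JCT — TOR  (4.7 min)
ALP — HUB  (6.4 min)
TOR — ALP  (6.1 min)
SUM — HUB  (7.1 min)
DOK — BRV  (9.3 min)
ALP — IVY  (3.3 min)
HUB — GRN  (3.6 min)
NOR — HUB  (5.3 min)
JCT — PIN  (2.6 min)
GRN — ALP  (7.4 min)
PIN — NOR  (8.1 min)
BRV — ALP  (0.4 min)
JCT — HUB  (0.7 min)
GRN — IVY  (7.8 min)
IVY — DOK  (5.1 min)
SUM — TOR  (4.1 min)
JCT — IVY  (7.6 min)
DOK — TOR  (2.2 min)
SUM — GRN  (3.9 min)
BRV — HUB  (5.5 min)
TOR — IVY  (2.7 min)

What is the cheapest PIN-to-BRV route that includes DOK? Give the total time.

Best PIN to DOK: PIN–JCT–TOR–DOK costing 9.5
Best DOK to BRV: DOK–ALP–BRV costing 4.2
Total via DOK: 9.5 + 4.2 = 13.7 min.

13.7 min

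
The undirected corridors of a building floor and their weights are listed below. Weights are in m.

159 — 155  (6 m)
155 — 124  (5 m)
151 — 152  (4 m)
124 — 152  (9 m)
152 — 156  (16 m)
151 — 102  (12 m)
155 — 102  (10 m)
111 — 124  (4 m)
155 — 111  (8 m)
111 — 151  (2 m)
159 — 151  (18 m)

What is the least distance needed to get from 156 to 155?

Shortest distances from 156:
156: 0
152: 16  (via 156)
151: 20  (via 152)
111: 22  (via 151)
124: 25  (via 152)
155: 30  (via 111)
Shortest route: 156 → 152 → 151 → 111 → 155 = 30 m.

30 m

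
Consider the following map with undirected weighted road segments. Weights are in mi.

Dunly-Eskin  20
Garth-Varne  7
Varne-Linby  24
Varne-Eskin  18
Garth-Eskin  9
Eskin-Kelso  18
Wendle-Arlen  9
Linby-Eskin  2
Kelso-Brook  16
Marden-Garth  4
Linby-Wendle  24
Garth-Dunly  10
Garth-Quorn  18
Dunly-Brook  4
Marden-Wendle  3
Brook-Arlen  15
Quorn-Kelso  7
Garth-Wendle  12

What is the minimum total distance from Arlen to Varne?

Settle nodes by increasing distance from Arlen:
Arlen: 0
Wendle: 9  (via Arlen)
Marden: 12  (via Wendle)
Brook: 15  (via Arlen)
Garth: 16  (via Marden)
Dunly: 19  (via Brook)
Varne: 23  (via Garth)
Shortest route: Arlen–Wendle–Marden–Garth–Varne = 23 mi.

23 mi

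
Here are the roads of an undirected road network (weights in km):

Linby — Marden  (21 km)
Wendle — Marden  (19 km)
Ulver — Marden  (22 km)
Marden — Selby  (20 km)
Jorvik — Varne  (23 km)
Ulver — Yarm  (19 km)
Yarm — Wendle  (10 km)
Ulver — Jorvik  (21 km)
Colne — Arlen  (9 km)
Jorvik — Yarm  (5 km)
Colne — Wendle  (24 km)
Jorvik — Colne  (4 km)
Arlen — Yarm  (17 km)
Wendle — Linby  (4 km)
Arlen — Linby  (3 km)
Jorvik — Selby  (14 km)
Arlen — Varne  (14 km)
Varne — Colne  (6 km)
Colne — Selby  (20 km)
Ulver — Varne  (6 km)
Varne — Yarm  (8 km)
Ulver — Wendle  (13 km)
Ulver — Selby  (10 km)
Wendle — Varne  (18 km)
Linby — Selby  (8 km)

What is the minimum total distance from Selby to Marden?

20 km

Running Dijkstra from Selby:
Selby: 0
Linby: 8  (via Selby)
Ulver: 10  (via Selby)
Arlen: 11  (via Linby)
Wendle: 12  (via Linby)
Jorvik: 14  (via Selby)
Varne: 16  (via Ulver)
Colne: 18  (via Jorvik)
Yarm: 19  (via Jorvik)
Marden: 20  (via Selby)
Shortest route: Selby–Marden = 20 km.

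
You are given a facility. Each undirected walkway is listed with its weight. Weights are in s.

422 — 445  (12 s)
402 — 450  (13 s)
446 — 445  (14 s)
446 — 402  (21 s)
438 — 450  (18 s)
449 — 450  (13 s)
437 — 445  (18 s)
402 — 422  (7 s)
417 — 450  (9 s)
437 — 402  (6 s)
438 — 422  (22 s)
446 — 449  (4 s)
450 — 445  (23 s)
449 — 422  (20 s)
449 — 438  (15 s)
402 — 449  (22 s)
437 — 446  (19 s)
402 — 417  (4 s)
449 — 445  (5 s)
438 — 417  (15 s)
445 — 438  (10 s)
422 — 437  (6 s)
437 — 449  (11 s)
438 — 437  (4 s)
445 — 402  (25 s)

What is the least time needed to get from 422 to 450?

Compare a few routes:
422 → 437 → 402 → 417 → 450: 6+6+4+9 = 25
422 → 402 → 450: 7+13 = 20
The minimum is 20 s via 422 → 402 → 450.

20 s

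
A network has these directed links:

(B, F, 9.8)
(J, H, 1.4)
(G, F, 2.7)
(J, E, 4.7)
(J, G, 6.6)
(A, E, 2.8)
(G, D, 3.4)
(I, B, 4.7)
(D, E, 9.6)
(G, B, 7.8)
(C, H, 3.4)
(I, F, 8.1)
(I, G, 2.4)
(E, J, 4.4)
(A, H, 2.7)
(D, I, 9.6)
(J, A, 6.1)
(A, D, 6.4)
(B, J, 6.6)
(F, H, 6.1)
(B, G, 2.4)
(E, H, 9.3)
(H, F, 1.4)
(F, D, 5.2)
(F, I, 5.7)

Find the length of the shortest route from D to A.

20.1

Shortest distances from D:
D: 0
E: 9.6  (via D)
I: 9.6  (via D)
G: 12  (via I)
J: 14  (via E)
B: 14.3  (via I)
F: 14.7  (via G)
H: 15.4  (via J)
A: 20.1  (via J)
Shortest route: D–E–J–A = 20.1.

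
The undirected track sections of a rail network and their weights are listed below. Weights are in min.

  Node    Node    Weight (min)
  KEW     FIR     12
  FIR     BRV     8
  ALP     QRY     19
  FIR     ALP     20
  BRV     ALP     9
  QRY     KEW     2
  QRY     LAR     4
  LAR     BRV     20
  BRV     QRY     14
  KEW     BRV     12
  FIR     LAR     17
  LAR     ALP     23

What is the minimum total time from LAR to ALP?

23 min

Compare a few routes:
LAR - ALP: 23 = 23
LAR - QRY - KEW - BRV - ALP: 4+2+12+9 = 27
LAR - BRV - ALP: 20+9 = 29
LAR - QRY - BRV - ALP: 4+14+9 = 27
The minimum is 23 min via LAR - ALP.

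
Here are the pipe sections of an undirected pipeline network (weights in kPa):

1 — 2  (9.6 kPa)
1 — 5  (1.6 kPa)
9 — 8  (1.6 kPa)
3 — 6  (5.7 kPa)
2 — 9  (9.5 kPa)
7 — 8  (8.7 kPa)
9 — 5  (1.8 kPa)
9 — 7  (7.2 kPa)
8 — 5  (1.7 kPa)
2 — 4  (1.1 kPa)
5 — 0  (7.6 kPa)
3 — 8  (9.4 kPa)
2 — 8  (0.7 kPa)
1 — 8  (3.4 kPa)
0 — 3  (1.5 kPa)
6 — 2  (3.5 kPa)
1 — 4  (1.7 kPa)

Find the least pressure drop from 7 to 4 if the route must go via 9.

Best 7 to 9: 7 → 9 costing 7.2
Shortest 9→4: 9 → 8 → 2 → 4 = 3.4
Total via 9: 7.2 + 3.4 = 10.6 kPa.

10.6 kPa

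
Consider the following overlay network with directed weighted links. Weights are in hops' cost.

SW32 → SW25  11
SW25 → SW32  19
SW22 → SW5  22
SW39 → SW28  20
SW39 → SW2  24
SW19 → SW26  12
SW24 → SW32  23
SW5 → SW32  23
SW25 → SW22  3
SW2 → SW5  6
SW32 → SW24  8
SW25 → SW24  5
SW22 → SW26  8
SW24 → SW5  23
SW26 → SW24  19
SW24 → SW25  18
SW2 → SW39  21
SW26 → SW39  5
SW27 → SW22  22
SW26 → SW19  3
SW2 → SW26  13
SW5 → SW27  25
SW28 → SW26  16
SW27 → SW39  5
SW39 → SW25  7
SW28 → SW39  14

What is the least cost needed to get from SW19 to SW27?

Compare a few routes:
SW19 → SW26 → SW39 → SW2 → SW5 → SW27: 12+5+24+6+25 = 72
SW19 → SW26 → SW39 → SW25 → SW22 → SW5 → SW27: 12+5+7+3+22+25 = 74
Cheapest is SW19 → SW26 → SW39 → SW2 → SW5 → SW27 at 72 hops' cost.

72 hops' cost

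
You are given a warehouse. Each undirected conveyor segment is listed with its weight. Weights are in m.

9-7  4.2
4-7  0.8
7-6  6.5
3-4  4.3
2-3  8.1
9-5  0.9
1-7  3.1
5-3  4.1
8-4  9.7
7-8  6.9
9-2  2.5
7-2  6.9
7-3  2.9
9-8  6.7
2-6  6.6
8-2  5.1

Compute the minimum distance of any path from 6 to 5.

10 m

Compare a few routes:
6–7–9–5: 6.5+4.2+0.9 = 11.6
6–2–9–5: 6.6+2.5+0.9 = 10
The minimum is 10 m via 6–2–9–5.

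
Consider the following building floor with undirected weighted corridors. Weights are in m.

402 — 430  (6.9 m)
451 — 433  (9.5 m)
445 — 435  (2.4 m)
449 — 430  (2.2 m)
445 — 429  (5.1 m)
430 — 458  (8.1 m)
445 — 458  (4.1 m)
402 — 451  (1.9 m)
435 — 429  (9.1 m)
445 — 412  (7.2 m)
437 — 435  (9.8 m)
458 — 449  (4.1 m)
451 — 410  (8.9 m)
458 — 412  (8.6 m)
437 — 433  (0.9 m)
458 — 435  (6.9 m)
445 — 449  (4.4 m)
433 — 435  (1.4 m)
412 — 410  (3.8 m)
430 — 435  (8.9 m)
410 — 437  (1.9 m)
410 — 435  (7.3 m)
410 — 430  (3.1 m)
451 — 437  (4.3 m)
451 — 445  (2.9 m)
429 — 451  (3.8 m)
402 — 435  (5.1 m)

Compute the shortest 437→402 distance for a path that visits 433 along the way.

Shortest 437→433: 437–433 = 0.9
Shortest 433→402: 433–435–402 = 6.5
Total via 433: 0.9 + 6.5 = 7.4 m.

7.4 m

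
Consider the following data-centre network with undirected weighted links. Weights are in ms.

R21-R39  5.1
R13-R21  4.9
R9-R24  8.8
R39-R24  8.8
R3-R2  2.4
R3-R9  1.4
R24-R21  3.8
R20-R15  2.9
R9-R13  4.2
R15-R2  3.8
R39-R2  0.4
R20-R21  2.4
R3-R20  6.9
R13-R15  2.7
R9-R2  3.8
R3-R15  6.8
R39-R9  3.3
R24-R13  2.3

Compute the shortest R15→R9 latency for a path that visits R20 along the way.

11.2 ms

Best R15 to R20: R15–R20 costing 2.9
Best R20 to R9: R20–R3–R9 costing 8.3
Total via R20: 2.9 + 8.3 = 11.2 ms.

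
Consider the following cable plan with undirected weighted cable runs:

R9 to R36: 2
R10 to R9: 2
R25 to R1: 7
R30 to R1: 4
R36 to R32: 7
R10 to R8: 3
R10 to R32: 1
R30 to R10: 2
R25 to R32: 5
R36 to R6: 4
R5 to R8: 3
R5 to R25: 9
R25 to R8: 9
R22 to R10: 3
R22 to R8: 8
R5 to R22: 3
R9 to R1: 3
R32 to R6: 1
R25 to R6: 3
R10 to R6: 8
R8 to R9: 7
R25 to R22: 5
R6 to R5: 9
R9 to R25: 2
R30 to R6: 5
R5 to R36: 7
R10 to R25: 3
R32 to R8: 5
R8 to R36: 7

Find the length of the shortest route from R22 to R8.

6

Shortest distances from R22:
R22: 0
R10: 3  (via R22)
R5: 3  (via R22)
R32: 4  (via R10)
R6: 5  (via R32)
R30: 5  (via R10)
R25: 5  (via R22)
R9: 5  (via R10)
R8: 6  (via R10)
Shortest route: R22–R10–R8 = 6.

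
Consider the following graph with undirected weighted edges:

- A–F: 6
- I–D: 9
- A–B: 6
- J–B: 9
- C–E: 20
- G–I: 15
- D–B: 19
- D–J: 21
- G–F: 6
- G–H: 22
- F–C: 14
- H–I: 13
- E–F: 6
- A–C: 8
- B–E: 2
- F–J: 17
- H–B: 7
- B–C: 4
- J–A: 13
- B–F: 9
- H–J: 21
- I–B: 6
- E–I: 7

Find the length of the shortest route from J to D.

Enumerating some paths:
J - B - I - D: 9+6+9 = 24
J - B - E - I - D: 9+2+7+9 = 27
J - D: 21 = 21
Cheapest is J - D at 21.

21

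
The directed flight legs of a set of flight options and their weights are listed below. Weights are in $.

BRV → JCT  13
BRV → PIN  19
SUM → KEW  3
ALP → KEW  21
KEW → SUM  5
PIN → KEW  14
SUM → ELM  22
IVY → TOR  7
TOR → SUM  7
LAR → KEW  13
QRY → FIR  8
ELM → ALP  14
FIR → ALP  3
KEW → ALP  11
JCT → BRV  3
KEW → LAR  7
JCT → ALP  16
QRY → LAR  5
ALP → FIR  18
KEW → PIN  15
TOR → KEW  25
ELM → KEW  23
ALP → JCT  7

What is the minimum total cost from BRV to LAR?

$40

Shortest distances from BRV:
BRV: 0
JCT: 13  (via BRV)
PIN: 19  (via BRV)
ALP: 29  (via JCT)
KEW: 33  (via PIN)
SUM: 38  (via KEW)
LAR: 40  (via KEW)
Shortest route: BRV–PIN–KEW–LAR = $40.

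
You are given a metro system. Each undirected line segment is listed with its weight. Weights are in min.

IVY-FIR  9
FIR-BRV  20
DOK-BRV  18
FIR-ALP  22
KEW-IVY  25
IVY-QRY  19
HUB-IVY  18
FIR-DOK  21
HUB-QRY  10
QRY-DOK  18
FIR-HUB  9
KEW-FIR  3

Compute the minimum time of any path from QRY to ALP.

41 min

Shortest distances from QRY:
QRY: 0
HUB: 10  (via QRY)
DOK: 18  (via QRY)
IVY: 19  (via QRY)
FIR: 19  (via HUB)
KEW: 22  (via FIR)
BRV: 36  (via DOK)
ALP: 41  (via FIR)
Shortest route: QRY–HUB–FIR–ALP = 41 min.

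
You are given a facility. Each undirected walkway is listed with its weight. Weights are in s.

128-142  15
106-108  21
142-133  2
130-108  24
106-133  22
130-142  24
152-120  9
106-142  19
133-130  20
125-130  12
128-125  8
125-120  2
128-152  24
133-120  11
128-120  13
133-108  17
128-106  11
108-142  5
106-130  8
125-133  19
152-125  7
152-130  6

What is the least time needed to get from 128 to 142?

15 s

Candidate routes:
128 → 142: 15 = 15
128 → 125 → 120 → 133 → 142: 8+2+11+2 = 23
The minimum is 15 s via 128 → 142.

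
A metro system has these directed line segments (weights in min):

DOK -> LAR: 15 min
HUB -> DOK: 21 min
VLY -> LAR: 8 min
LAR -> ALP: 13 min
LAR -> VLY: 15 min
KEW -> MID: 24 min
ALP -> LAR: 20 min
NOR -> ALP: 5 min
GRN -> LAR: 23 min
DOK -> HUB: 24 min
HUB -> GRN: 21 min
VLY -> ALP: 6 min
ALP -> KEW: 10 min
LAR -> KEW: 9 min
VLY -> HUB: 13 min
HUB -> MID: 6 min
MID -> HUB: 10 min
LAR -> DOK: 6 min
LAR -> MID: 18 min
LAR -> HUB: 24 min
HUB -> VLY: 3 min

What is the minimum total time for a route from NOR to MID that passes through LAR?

Best NOR to LAR: NOR–ALP–LAR costing 25
Shortest LAR→MID: LAR–MID = 18
Total via LAR: 25 + 18 = 43 min.

43 min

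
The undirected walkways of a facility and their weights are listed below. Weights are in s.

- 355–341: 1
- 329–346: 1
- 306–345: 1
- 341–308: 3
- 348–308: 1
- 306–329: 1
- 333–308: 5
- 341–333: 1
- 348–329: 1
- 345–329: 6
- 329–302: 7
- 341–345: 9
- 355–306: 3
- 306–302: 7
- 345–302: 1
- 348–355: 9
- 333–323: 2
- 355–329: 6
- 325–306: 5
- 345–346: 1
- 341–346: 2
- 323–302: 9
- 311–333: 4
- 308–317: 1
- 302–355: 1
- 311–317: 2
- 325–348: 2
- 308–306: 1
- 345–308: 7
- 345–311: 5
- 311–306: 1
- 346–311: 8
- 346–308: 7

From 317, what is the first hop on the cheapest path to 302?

Enumerating some paths:
317 - 308 - 348 - 329 - 306 - 345 - 302: 1+1+1+1+1+1 = 6
317 - 308 - 348 - 329 - 346 - 345 - 302: 1+1+1+1+1+1 = 6
317 - 308 - 306 - 345 - 302: 1+1+1+1 = 4
317 - 311 - 306 - 345 - 302: 2+1+1+1 = 5
The minimum is 4 s via 317 - 308 - 306 - 345 - 302.
So from 317 the first move is to 308.

308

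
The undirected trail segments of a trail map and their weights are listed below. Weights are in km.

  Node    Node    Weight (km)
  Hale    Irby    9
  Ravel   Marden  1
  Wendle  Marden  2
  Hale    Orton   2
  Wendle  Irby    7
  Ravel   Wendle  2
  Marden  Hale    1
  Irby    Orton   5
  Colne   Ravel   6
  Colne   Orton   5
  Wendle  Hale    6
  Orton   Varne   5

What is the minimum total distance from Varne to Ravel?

9 km

Enumerating some paths:
Varne–Orton–Hale–Marden–Wendle–Ravel: 5+2+1+2+2 = 12
Varne–Orton–Hale–Marden–Ravel: 5+2+1+1 = 9
Varne–Orton–Hale–Wendle–Ravel: 5+2+6+2 = 15
The minimum is 9 km via Varne–Orton–Hale–Marden–Ravel.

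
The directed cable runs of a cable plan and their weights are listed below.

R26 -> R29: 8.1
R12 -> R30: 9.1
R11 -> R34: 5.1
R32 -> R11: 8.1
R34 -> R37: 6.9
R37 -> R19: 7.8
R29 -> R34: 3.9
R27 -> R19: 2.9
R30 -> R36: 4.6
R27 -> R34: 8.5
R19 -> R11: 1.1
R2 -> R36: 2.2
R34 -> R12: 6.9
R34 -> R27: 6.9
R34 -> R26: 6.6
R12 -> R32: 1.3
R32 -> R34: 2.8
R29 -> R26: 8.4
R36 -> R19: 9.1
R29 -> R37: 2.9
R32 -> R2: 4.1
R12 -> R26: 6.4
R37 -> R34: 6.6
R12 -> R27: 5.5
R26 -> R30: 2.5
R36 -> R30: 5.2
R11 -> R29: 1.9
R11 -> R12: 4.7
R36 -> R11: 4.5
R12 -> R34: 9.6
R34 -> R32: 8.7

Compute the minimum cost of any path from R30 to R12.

Running Dijkstra from R30:
R30: 0
R36: 4.6  (via R30)
R11: 9.1  (via R36)
R29: 11  (via R11)
R19: 13.7  (via R36)
R12: 13.8  (via R11)
Shortest route: R30 → R36 → R11 → R12 = 13.8.

13.8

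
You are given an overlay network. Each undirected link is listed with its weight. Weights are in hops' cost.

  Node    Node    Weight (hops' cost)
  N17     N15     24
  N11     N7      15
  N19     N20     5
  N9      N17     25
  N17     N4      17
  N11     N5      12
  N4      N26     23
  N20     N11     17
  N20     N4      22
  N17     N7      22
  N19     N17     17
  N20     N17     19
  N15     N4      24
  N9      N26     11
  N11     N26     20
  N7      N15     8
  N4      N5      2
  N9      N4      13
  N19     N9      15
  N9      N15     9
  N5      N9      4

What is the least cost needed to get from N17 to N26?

34 hops' cost

Shortest distances from N17:
N17: 0
N4: 17  (via N17)
N19: 17  (via N17)
N20: 19  (via N17)
N5: 19  (via N4)
N7: 22  (via N17)
N9: 23  (via N5)
N15: 24  (via N17)
N11: 31  (via N5)
N26: 34  (via N9)
Shortest route: N17–N4–N5–N9–N26 = 34 hops' cost.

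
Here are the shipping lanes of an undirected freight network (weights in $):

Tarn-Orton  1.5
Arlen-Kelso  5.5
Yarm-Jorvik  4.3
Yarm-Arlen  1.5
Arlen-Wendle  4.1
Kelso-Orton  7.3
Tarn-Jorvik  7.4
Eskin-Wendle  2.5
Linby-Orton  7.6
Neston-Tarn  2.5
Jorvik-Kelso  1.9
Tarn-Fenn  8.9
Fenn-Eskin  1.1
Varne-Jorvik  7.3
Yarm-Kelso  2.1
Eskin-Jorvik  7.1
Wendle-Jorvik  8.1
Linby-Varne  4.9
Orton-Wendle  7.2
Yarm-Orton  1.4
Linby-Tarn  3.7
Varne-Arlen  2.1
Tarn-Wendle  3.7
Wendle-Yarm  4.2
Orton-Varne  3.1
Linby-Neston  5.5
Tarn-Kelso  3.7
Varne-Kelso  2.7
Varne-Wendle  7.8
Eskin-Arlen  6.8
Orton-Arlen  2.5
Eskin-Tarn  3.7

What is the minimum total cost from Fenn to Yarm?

$7.7

Settle nodes by increasing distance from Fenn:
Fenn: 0
Eskin: 1.1  (via Fenn)
Wendle: 3.6  (via Eskin)
Tarn: 4.8  (via Eskin)
Orton: 6.3  (via Tarn)
Neston: 7.3  (via Tarn)
Arlen: 7.7  (via Wendle)
Yarm: 7.7  (via Orton)
Shortest route: Fenn–Eskin–Tarn–Orton–Yarm = $7.7.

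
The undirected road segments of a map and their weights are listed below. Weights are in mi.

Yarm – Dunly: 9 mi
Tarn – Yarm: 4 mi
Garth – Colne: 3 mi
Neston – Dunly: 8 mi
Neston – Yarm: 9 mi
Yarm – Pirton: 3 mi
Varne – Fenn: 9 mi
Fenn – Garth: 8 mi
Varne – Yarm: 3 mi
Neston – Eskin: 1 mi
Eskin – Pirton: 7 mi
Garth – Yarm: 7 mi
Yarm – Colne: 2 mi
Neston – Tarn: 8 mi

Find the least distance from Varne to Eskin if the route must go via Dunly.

21 mi

Best Varne to Dunly: Varne → Yarm → Dunly costing 12
Best Dunly to Eskin: Dunly → Neston → Eskin costing 9
Total via Dunly: 12 + 9 = 21 mi.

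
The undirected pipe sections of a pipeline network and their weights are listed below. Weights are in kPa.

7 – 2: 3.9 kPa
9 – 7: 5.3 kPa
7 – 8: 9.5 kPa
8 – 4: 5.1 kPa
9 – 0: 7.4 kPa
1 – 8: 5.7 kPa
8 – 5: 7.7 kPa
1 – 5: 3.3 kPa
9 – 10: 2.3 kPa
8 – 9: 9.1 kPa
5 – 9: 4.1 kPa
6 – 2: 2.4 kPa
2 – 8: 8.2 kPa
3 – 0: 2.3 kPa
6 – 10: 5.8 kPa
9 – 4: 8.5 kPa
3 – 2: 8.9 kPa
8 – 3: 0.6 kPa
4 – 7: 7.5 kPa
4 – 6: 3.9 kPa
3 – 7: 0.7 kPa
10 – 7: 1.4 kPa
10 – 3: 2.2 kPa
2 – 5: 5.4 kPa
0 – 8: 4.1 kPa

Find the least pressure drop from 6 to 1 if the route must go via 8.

Best 6 to 8: 6 → 2 → 7 → 3 → 8 costing 7.6
Best 8 to 1: 8 → 1 costing 5.7
Total via 8: 7.6 + 5.7 = 13.3 kPa.

13.3 kPa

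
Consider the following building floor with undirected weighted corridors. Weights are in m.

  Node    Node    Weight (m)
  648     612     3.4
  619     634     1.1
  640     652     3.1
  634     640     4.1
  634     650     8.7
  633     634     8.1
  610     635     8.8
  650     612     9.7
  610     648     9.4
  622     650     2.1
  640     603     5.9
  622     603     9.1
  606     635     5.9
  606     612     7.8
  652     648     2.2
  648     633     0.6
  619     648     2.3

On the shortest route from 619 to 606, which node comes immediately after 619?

648

Compare a few routes:
619 - 634 - 633 - 648 - 612 - 606: 1.1+8.1+0.6+3.4+7.8 = 21
619 - 634 - 640 - 652 - 648 - 612 - 606: 1.1+4.1+3.1+2.2+3.4+7.8 = 21.7
619 - 648 - 612 - 606: 2.3+3.4+7.8 = 13.5
The minimum is 13.5 m via 619 - 648 - 612 - 606.
So from 619 the first move is to 648.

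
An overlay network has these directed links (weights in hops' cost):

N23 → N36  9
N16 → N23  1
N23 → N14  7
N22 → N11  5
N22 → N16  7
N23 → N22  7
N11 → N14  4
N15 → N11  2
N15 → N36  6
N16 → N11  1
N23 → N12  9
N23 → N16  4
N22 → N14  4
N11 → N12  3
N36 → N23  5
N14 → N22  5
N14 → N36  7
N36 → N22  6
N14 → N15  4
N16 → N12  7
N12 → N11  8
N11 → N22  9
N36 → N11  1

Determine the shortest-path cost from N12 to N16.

24 hops' cost

Settle nodes by increasing distance from N12:
N12: 0
N11: 8  (via N12)
N14: 12  (via N11)
N15: 16  (via N14)
N22: 17  (via N11)
N36: 19  (via N14)
N16: 24  (via N22)
Shortest route: N12 → N11 → N22 → N16 = 24 hops' cost.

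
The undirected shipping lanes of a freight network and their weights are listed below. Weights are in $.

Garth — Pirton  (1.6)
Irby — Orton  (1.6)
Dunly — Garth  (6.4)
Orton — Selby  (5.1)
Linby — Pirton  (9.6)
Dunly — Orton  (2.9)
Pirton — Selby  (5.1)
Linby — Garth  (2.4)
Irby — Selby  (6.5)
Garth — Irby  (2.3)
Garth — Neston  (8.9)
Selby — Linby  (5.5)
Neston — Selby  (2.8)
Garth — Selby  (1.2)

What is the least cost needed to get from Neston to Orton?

Running Dijkstra from Neston:
Neston: 0
Selby: 2.8  (via Neston)
Garth: 4  (via Selby)
Pirton: 5.6  (via Garth)
Irby: 6.3  (via Garth)
Linby: 6.4  (via Garth)
Orton: 7.9  (via Selby)
Shortest route: Neston–Selby–Orton = $7.9.

$7.9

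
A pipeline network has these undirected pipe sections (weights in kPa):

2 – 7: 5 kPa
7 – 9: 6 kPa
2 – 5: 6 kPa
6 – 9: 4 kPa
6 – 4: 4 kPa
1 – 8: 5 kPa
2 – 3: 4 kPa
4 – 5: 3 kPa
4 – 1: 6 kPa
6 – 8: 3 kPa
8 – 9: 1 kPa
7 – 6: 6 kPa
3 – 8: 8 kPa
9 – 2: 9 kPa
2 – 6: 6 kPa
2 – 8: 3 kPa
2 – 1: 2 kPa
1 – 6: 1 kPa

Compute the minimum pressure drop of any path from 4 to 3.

11 kPa

Settle nodes by increasing distance from 4:
4: 0
5: 3  (via 4)
6: 4  (via 4)
1: 5  (via 6)
2: 7  (via 1)
8: 7  (via 6)
9: 8  (via 6)
7: 10  (via 6)
3: 11  (via 2)
Shortest route: 4 → 6 → 1 → 2 → 3 = 11 kPa.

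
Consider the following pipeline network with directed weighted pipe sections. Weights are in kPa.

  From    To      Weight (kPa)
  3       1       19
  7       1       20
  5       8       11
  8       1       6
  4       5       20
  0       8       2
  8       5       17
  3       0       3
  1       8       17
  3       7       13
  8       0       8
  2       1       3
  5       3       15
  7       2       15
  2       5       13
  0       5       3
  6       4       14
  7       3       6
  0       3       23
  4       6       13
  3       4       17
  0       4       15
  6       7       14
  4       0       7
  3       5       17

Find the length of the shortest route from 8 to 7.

39 kPa

Settle nodes by increasing distance from 8:
8: 0
1: 6  (via 8)
0: 8  (via 8)
5: 11  (via 0)
4: 23  (via 0)
3: 26  (via 5)
6: 36  (via 4)
7: 39  (via 3)
Shortest route: 8 → 0 → 5 → 3 → 7 = 39 kPa.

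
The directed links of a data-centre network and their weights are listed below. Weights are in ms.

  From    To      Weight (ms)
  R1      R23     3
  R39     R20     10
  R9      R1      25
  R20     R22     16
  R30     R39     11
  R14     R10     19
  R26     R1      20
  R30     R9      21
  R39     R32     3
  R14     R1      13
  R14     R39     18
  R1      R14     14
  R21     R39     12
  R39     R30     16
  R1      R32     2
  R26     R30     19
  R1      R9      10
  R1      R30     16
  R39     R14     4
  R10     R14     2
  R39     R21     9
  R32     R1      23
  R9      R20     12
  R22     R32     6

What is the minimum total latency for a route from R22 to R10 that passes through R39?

Shortest R22→R39: R22–R32–R1–R30–R39 = 56
Shortest R39→R10: R39–R14–R10 = 23
Total via R39: 56 + 23 = 79 ms.

79 ms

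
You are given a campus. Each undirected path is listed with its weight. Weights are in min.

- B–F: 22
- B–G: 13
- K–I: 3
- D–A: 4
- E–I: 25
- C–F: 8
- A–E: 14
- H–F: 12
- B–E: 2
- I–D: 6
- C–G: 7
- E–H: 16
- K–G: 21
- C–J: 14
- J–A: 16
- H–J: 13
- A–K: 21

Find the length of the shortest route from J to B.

31 min

Shortest distances from J:
J: 0
H: 13  (via J)
C: 14  (via J)
A: 16  (via J)
D: 20  (via A)
G: 21  (via C)
F: 22  (via C)
I: 26  (via D)
E: 29  (via H)
K: 29  (via I)
B: 31  (via E)
Shortest route: J–H–E–B = 31 min.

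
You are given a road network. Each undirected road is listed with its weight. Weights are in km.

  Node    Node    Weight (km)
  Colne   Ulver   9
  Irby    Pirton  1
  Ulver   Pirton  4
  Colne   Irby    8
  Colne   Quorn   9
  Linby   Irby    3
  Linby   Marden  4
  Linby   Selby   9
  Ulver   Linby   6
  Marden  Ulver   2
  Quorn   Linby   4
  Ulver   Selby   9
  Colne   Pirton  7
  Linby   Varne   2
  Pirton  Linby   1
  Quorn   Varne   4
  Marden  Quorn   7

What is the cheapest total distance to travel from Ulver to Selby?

9 km

Compare a few routes:
Ulver - Selby: 9 = 9
Ulver - Pirton - Linby - Selby: 4+1+9 = 14
The minimum is 9 km via Ulver - Selby.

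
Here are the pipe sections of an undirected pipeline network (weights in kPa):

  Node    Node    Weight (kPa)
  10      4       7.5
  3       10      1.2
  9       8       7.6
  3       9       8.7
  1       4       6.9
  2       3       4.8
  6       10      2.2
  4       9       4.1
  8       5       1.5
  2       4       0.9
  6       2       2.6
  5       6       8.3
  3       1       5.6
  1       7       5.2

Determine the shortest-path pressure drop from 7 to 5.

Settle nodes by increasing distance from 7:
7: 0
1: 5.2  (via 7)
3: 10.8  (via 1)
10: 12  (via 3)
4: 12.1  (via 1)
2: 13  (via 4)
6: 14.2  (via 10)
9: 16.2  (via 4)
5: 22.5  (via 6)
Shortest route: 7 → 1 → 3 → 10 → 6 → 5 = 22.5 kPa.

22.5 kPa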